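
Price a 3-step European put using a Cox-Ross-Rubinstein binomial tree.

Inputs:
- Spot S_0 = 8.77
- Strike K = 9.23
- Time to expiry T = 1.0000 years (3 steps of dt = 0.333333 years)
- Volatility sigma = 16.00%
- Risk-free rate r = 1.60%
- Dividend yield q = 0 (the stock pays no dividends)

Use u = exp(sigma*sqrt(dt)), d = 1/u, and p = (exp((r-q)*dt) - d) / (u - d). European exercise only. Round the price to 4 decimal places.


dt = T/N = 0.333333
u = exp(sigma*sqrt(dt)) = 1.096777; d = 1/u = 0.911762
p = (exp((r-q)*dt) - d) / (u - d) = 0.505826
Discount per step: exp(-r*dt) = 0.994681
Stock lattice S(k, i) with i counting down-moves:
  k=0: S(0,0) = 8.7700
  k=1: S(1,0) = 9.6187; S(1,1) = 7.9962
  k=2: S(2,0) = 10.5496; S(2,1) = 8.7700; S(2,2) = 7.2906
  k=3: S(3,0) = 11.5706; S(3,1) = 9.6187; S(3,2) = 7.9962; S(3,3) = 6.6473
Terminal payoffs V(N, i) = max(K - S_T, 0):
  V(3,0) = 0.000000; V(3,1) = 0.000000; V(3,2) = 1.233845; V(3,3) = 2.582714
Backward induction: V(k, i) = exp(-r*dt) * [p * V(k+1, i) + (1-p) * V(k+1, i+1)].
  V(2,0) = exp(-r*dt) * [p*0.000000 + (1-p)*0.000000] = 0.000000
  V(2,1) = exp(-r*dt) * [p*0.000000 + (1-p)*1.233845] = 0.606491
  V(2,2) = exp(-r*dt) * [p*1.233845 + (1-p)*2.582714] = 1.890313
  V(1,0) = exp(-r*dt) * [p*0.000000 + (1-p)*0.606491] = 0.298118
  V(1,1) = exp(-r*dt) * [p*0.606491 + (1-p)*1.890313] = 1.234322
  V(0,0) = exp(-r*dt) * [p*0.298118 + (1-p)*1.234322] = 0.756719

Answer: Price = V(0,0) = 0.7567


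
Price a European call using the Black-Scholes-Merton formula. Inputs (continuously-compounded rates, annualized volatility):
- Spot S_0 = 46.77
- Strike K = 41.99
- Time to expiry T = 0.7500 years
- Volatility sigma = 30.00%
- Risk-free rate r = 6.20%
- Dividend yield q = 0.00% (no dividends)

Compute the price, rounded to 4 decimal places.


d1 = (ln(S/K) + (r - q + 0.5*sigma^2) * T) / (sigma * sqrt(T)) = 0.72384511
d2 = d1 - sigma * sqrt(T) = 0.46403749
exp(-rT) = 0.95456456; exp(-qT) = 1.00000000
C = S_0 * exp(-qT) * N(d1) - K * exp(-rT) * N(d2)
N(d1) = 0.76541959; N(d2) = 0.67868956
C = 46.7700 * 1.00000000 * 0.76541959 - 41.9900 * 0.95456456 * 0.67868956 = 8.5953

Answer: Price = 8.5953


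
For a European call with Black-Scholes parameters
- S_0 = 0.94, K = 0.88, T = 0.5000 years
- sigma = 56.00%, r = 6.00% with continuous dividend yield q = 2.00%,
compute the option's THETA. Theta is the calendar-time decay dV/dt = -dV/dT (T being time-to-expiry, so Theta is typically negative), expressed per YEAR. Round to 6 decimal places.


Answer: Theta = -0.148591

Derivation:
d1 = 0.4150665485; d2 = 0.0190867510
phi(d1) = 0.3660158454; exp(-qT) = 0.9900498337; exp(-rT) = 0.9704455335
Theta = -S*exp(-qT)*phi(d1)*sigma/(2*sqrt(T)) - r*K*exp(-rT)*N(d2) + q*S*exp(-qT)*N(d1)
N(d1) = 0.6609534066; N(d2) = 0.5076140497; sqrt(T) = 0.7071067812
Term 1 = -0.9400 * 0.9900498337 * 0.3660158454 * 0.5600 / (2 * 0.7071067812) = -0.1348831889
Term 2 = -0.0600 * 0.8800 * 0.9704455335 * 0.5076140497 = -0.0260099024
Term 3 = 0.0200 * 0.9400 * 0.9900498337 * 0.6609534066 = 0.0123022840
Theta = -0.1348831889 + (-0.0260099024) + (0.0123022840) = -0.148591


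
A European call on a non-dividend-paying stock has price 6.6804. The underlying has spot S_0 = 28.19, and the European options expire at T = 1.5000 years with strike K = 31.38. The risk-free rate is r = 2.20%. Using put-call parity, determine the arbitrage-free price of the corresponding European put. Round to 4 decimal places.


Answer: Put price = 8.8518

Derivation:
Put-call parity: C - P = S_0 * exp(-qT) - K * exp(-rT).
S_0 * exp(-qT) = 28.1900 * 1.00000000 = 28.19000000
K * exp(-rT) = 31.3800 * 0.96753856 = 30.36136000
P = C - S*exp(-qT) + K*exp(-rT)
P = 6.6804 - 28.19000000 + 30.36136000 = 8.8518


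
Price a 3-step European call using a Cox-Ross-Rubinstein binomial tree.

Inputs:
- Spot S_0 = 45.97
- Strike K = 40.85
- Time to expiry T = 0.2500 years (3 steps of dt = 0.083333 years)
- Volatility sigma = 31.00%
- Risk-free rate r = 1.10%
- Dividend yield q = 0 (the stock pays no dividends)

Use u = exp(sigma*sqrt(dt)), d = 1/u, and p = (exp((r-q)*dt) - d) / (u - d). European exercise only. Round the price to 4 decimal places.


dt = T/N = 0.083333
u = exp(sigma*sqrt(dt)) = 1.093616; d = 1/u = 0.914398
p = (exp((r-q)*dt) - d) / (u - d) = 0.482760
Discount per step: exp(-r*dt) = 0.999084
Stock lattice S(k, i) with i counting down-moves:
  k=0: S(0,0) = 45.9700
  k=1: S(1,0) = 50.2735; S(1,1) = 42.0349
  k=2: S(2,0) = 54.9799; S(2,1) = 45.9700; S(2,2) = 38.4366
  k=3: S(3,0) = 60.1269; S(3,1) = 50.2735; S(3,2) = 42.0349; S(3,3) = 35.1464
Terminal payoffs V(N, i) = max(S_T - K, 0):
  V(3,0) = 19.276873; V(3,1) = 9.423510; V(3,2) = 1.184879; V(3,3) = 0.000000
Backward induction: V(k, i) = exp(-r*dt) * [p * V(k+1, i) + (1-p) * V(k+1, i+1)].
  V(2,0) = exp(-r*dt) * [p*19.276873 + (1-p)*9.423510] = 14.167325
  V(2,1) = exp(-r*dt) * [p*9.423510 + (1-p)*1.184879] = 5.157429
  V(2,2) = exp(-r*dt) * [p*1.184879 + (1-p)*0.000000] = 0.571488
  V(1,0) = exp(-r*dt) * [p*14.167325 + (1-p)*5.157429] = 9.498333
  V(1,1) = exp(-r*dt) * [p*5.157429 + (1-p)*0.571488] = 2.782843
  V(0,0) = exp(-r*dt) * [p*9.498333 + (1-p)*2.782843] = 6.019291

Answer: Price = V(0,0) = 6.0193


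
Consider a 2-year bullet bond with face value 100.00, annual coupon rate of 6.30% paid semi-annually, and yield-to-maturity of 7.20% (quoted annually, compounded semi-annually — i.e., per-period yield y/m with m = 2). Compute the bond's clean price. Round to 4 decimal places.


Answer: Price = 98.3510

Derivation:
Coupon per period c = face * coupon_rate / m = 3.150000
Periods per year m = 2; per-period yield y/m = 0.036000
Number of cashflows N = 4
Cashflows (t years, CF_t, discount factor 1/(1+y/m)^(m*t), PV):
  t = 0.5000: CF_t = 3.150000, DF = 0.965251, PV = 3.040541
  t = 1.0000: CF_t = 3.150000, DF = 0.931709, PV = 2.934885
  t = 1.5000: CF_t = 3.150000, DF = 0.899333, PV = 2.832900
  t = 2.0000: CF_t = 103.150000, DF = 0.868082, PV = 89.542705
Price P = sum_t PV_t = 98.351031


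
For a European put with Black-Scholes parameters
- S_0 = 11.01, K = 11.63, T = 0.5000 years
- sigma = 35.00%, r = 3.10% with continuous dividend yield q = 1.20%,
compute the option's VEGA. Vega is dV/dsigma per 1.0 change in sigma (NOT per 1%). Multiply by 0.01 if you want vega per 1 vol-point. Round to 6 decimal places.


Answer: Vega = 3.081873

Derivation:
d1 = -0.0592313684; d2 = -0.3067187418
phi(d1) = 0.3982430783; exp(-qT) = 0.9940179641; exp(-rT) = 0.9846195068
Vega = S * exp(-qT) * phi(d1) * sqrt(T) = 11.0100 * 0.9940179641 * 0.3982430783 * 0.7071067812 = 3.081873


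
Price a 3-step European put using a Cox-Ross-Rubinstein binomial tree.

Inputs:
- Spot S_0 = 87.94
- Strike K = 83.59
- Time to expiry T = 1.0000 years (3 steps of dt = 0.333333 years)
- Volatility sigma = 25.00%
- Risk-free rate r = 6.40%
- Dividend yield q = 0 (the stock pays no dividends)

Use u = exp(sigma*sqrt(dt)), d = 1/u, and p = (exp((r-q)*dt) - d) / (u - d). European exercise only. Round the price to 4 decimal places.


Answer: Price = V(0,0) = 4.8610

Derivation:
dt = T/N = 0.333333
u = exp(sigma*sqrt(dt)) = 1.155274; d = 1/u = 0.865596
p = (exp((r-q)*dt) - d) / (u - d) = 0.538414
Discount per step: exp(-r*dt) = 0.978893
Stock lattice S(k, i) with i counting down-moves:
  k=0: S(0,0) = 87.9400
  k=1: S(1,0) = 101.5948; S(1,1) = 76.1205
  k=2: S(2,0) = 117.3698; S(2,1) = 87.9400; S(2,2) = 65.8895
  k=3: S(3,0) = 135.5943; S(3,1) = 101.5948; S(3,2) = 76.1205; S(3,3) = 57.0337
Terminal payoffs V(N, i) = max(K - S_T, 0):
  V(3,0) = 0.000000; V(3,1) = 0.000000; V(3,2) = 7.469532; V(3,3) = 26.556315
Backward induction: V(k, i) = exp(-r*dt) * [p * V(k+1, i) + (1-p) * V(k+1, i+1)].
  V(2,0) = exp(-r*dt) * [p*0.000000 + (1-p)*0.000000] = 0.000000
  V(2,1) = exp(-r*dt) * [p*0.000000 + (1-p)*7.469532] = 3.375055
  V(2,2) = exp(-r*dt) * [p*7.469532 + (1-p)*26.556315] = 15.936098
  V(1,0) = exp(-r*dt) * [p*0.000000 + (1-p)*3.375055] = 1.524995
  V(1,1) = exp(-r*dt) * [p*3.375055 + (1-p)*15.936098] = 8.979436
  V(0,0) = exp(-r*dt) * [p*1.524995 + (1-p)*8.979436] = 4.861043


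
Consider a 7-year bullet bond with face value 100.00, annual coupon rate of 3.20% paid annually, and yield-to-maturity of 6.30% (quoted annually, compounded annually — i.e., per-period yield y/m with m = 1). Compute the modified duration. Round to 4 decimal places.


Answer: Modified duration = 5.9344

Derivation:
Coupon per period c = face * coupon_rate / m = 3.200000
Periods per year m = 1; per-period yield y/m = 0.063000
Number of cashflows N = 7
Cashflows (t years, CF_t, discount factor 1/(1+y/m)^(m*t), PV):
  t = 1.0000: CF_t = 3.200000, DF = 0.940734, PV = 3.010348
  t = 2.0000: CF_t = 3.200000, DF = 0.884980, PV = 2.831936
  t = 3.0000: CF_t = 3.200000, DF = 0.832531, PV = 2.664098
  t = 4.0000: CF_t = 3.200000, DF = 0.783190, PV = 2.506207
  t = 5.0000: CF_t = 3.200000, DF = 0.736773, PV = 2.357673
  t = 6.0000: CF_t = 3.200000, DF = 0.693107, PV = 2.217943
  t = 7.0000: CF_t = 103.200000, DF = 0.652029, PV = 67.289429
Price P = sum_t PV_t = 82.877635
First compute Macaulay numerator sum_t t * PV_t:
  t * PV_t at t = 1.0000: 3.010348
  t * PV_t at t = 2.0000: 5.663872
  t * PV_t at t = 3.0000: 7.992294
  t * PV_t at t = 4.0000: 10.024828
  t * PV_t at t = 5.0000: 11.788367
  t * PV_t at t = 6.0000: 13.307658
  t * PV_t at t = 7.0000: 471.026006
Macaulay duration D = 522.813373 / 82.877635 = 6.308256
Modified duration = D / (1 + y/m) = 6.308256 / (1 + 0.063000) = 5.934390


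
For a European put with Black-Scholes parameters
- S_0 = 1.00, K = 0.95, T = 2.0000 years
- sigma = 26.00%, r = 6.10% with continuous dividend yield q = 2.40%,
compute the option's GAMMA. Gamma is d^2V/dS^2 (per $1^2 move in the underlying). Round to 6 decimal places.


Answer: Gamma = 0.901188

Derivation:
d1 = 0.5246006019; d2 = 0.1569050757
phi(d1) = 0.3476561268; exp(-qT) = 0.9531337871; exp(-rT) = 0.8851483685
Gamma = exp(-qT) * phi(d1) / (S * sigma * sqrt(T)) = 0.9531337871 * 0.3476561268 / (1.0000 * 0.2600 * 1.4142135624) = 0.901188


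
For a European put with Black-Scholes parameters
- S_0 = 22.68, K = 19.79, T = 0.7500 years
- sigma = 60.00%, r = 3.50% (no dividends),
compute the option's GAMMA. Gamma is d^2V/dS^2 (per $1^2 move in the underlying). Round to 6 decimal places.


Answer: Gamma = 0.028733

Derivation:
d1 = 0.5726481732; d2 = 0.0530329309
phi(d1) = 0.3386116179; exp(-qT) = 1.0000000000; exp(-rT) = 0.9740915363
Gamma = exp(-qT) * phi(d1) / (S * sigma * sqrt(T)) = 1.0000000000 * 0.3386116179 / (22.6800 * 0.6000 * 0.8660254038) = 0.028733


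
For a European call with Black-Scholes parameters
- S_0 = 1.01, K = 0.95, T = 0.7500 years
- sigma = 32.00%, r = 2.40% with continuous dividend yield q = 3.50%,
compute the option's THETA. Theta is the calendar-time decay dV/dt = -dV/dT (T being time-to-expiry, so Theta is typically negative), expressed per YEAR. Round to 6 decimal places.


Answer: Theta = -0.058676

Derivation:
d1 = 0.3297883383; d2 = 0.0526602091
phi(d1) = 0.3778270577; exp(-qT) = 0.9740915363; exp(-rT) = 0.9821610324
Theta = -S*exp(-qT)*phi(d1)*sigma/(2*sqrt(T)) - r*K*exp(-rT)*N(d2) + q*S*exp(-qT)*N(d1)
N(d1) = 0.6292200502; N(d2) = 0.5209986782; sqrt(T) = 0.8660254038
Term 1 = -1.0100 * 0.9740915363 * 0.3778270577 * 0.3200 / (2 * 0.8660254038) = -0.0686757721
Term 2 = -0.0240 * 0.9500 * 0.9821610324 * 0.5209986782 = -0.0116668649
Term 3 = 0.0350 * 1.0100 * 0.9740915363 * 0.6292200502 = 0.0216666487
Theta = -0.0686757721 + (-0.0116668649) + (0.0216666487) = -0.058676


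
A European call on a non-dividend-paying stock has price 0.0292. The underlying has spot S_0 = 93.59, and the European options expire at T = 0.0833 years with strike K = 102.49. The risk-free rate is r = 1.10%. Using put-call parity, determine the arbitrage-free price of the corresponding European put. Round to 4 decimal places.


Answer: Put price = 8.8353

Derivation:
Put-call parity: C - P = S_0 * exp(-qT) - K * exp(-rT).
S_0 * exp(-qT) = 93.5900 * 1.00000000 = 93.59000000
K * exp(-rT) = 102.4900 * 0.99908412 = 102.39613143
P = C - S*exp(-qT) + K*exp(-rT)
P = 0.0292 - 93.59000000 + 102.39613143 = 8.8353


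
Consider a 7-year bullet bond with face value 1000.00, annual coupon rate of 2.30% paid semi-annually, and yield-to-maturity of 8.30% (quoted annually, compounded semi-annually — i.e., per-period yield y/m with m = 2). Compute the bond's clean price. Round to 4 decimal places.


Coupon per period c = face * coupon_rate / m = 11.500000
Periods per year m = 2; per-period yield y/m = 0.041500
Number of cashflows N = 14
Cashflows (t years, CF_t, discount factor 1/(1+y/m)^(m*t), PV):
  t = 0.5000: CF_t = 11.500000, DF = 0.960154, PV = 11.041767
  t = 1.0000: CF_t = 11.500000, DF = 0.921895, PV = 10.601792
  t = 1.5000: CF_t = 11.500000, DF = 0.885161, PV = 10.179349
  t = 2.0000: CF_t = 11.500000, DF = 0.849890, PV = 9.773739
  t = 2.5000: CF_t = 11.500000, DF = 0.816025, PV = 9.384291
  t = 3.0000: CF_t = 11.500000, DF = 0.783510, PV = 9.010361
  t = 3.5000: CF_t = 11.500000, DF = 0.752290, PV = 8.651331
  t = 4.0000: CF_t = 11.500000, DF = 0.722314, PV = 8.306607
  t = 4.5000: CF_t = 11.500000, DF = 0.693532, PV = 7.975618
  t = 5.0000: CF_t = 11.500000, DF = 0.665897, PV = 7.657819
  t = 5.5000: CF_t = 11.500000, DF = 0.639364, PV = 7.352683
  t = 6.0000: CF_t = 11.500000, DF = 0.613887, PV = 7.059705
  t = 6.5000: CF_t = 11.500000, DF = 0.589426, PV = 6.778401
  t = 7.0000: CF_t = 1011.500000, DF = 0.565940, PV = 572.448006
Price P = sum_t PV_t = 686.221470

Answer: Price = 686.2215


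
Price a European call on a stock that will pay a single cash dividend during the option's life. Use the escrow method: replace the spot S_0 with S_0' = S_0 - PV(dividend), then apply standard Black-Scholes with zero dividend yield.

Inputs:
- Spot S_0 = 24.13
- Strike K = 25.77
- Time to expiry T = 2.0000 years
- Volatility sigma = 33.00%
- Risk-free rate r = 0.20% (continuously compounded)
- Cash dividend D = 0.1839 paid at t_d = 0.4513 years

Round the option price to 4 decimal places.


PV(D) = D * exp(-r * t_d) = 0.1839 * 0.99909781 = 0.18373409
S_0' = S_0 - PV(D) = 24.1300 - 0.18373409 = 23.94626591
d1 = (ln(S_0'/K) + (r + sigma^2/2)*T) / (sigma*sqrt(T)) = 0.08464149
d2 = d1 - sigma*sqrt(T) = -0.38204899
exp(-rT) = 0.99600799
N(d1) = 0.53372679; N(d2) = 0.35121251
C = S_0' * N(d1) - K * exp(-rT) * N(d2) = 23.94626591 * 0.53372679 - 25.7700 * 0.99600799 * 0.35121251 = 3.7661

Answer: Price = 3.7661


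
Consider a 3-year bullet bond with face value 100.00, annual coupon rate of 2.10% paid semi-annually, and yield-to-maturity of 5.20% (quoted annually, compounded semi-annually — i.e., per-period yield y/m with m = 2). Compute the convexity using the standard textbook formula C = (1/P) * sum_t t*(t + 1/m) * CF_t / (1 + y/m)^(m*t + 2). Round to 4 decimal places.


Answer: Convexity = 9.6165

Derivation:
Coupon per period c = face * coupon_rate / m = 1.050000
Periods per year m = 2; per-period yield y/m = 0.026000
Number of cashflows N = 6
Cashflows (t years, CF_t, discount factor 1/(1+y/m)^(m*t), PV):
  t = 0.5000: CF_t = 1.050000, DF = 0.974659, PV = 1.023392
  t = 1.0000: CF_t = 1.050000, DF = 0.949960, PV = 0.997458
  t = 1.5000: CF_t = 1.050000, DF = 0.925887, PV = 0.972181
  t = 2.0000: CF_t = 1.050000, DF = 0.902424, PV = 0.947545
  t = 2.5000: CF_t = 1.050000, DF = 0.879555, PV = 0.923533
  t = 3.0000: CF_t = 101.050000, DF = 0.857266, PV = 86.626776
Price P = sum_t PV_t = 91.490885
Convexity numerator sum_t t*(t + 1/m) * CF_t / (1+y/m)^(m*t + 2):
  t = 0.5000: term = 0.486091
  t = 1.0000: term = 1.421318
  t = 1.5000: term = 2.770599
  t = 2.0000: term = 4.500649
  t = 2.5000: term = 6.579896
  t = 3.0000: term = 864.065630
Convexity = (1/P) * sum = 879.824183 / 91.490885 = 9.616523


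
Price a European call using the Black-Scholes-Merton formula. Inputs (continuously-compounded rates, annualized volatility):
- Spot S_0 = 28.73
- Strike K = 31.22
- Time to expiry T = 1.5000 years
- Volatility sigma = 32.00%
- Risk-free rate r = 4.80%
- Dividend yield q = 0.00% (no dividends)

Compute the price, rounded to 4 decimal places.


Answer: Price = 4.3296

Derivation:
d1 = (ln(S/K) + (r - q + 0.5*sigma^2) * T) / (sigma * sqrt(T)) = 0.16759347
d2 = d1 - sigma * sqrt(T) = -0.22432489
exp(-rT) = 0.93053090; exp(-qT) = 1.00000000
C = S_0 * exp(-qT) * N(d1) - K * exp(-rT) * N(d2)
N(d1) = 0.56654845; N(d2) = 0.41125226
C = 28.7300 * 1.00000000 * 0.56654845 - 31.2200 * 0.93053090 * 0.41125226 = 4.3296


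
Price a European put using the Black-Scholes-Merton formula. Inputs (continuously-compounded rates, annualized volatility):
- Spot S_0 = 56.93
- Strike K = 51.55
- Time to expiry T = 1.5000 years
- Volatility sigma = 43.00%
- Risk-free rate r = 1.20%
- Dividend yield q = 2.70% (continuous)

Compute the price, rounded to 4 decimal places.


Answer: Price = 9.0285

Derivation:
d1 = (ln(S/K) + (r - q + 0.5*sigma^2) * T) / (sigma * sqrt(T)) = 0.40909371
d2 = d1 - sigma * sqrt(T) = -0.11754658
exp(-rT) = 0.98216103; exp(-qT) = 0.96030916
P = K * exp(-rT) * N(-d2) - S_0 * exp(-qT) * N(-d1)
N(-d1) = 0.34123545; N(-d2) = 0.54678653
P = 51.5500 * 0.98216103 * 0.54678653 - 56.9300 * 0.96030916 * 0.34123545 = 9.0285


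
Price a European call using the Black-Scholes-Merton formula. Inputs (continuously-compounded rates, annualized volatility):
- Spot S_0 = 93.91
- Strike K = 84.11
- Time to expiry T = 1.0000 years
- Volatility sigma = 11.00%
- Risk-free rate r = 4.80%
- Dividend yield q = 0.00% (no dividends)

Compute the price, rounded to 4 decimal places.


d1 = (ln(S/K) + (r - q + 0.5*sigma^2) * T) / (sigma * sqrt(T)) = 1.49328555
d2 = d1 - sigma * sqrt(T) = 1.38328555
exp(-rT) = 0.95313379; exp(-qT) = 1.00000000
C = S_0 * exp(-qT) * N(d1) - K * exp(-rT) * N(d2)
N(d1) = 0.93231877; N(d2) = 0.91671134
C = 93.9100 * 1.00000000 * 0.93231877 - 84.1100 * 0.95313379 * 0.91671134 = 14.0631

Answer: Price = 14.0631


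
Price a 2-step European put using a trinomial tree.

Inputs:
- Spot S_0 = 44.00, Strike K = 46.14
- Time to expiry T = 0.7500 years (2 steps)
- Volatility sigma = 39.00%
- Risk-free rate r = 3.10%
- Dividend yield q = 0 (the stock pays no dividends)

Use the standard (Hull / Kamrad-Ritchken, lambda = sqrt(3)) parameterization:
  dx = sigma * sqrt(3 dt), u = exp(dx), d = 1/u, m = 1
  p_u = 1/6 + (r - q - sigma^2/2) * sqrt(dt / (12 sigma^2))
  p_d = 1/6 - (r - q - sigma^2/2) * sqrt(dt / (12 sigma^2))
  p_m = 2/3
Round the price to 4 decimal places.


dt = T/N = 0.375000; dx = sigma*sqrt(3*dt) = 0.413657
u = exp(dx) = 1.512339; d = 1/u = 0.661227
p_u = 0.146247, p_m = 0.666667, p_d = 0.187087
Discount per step: exp(-r*dt) = 0.988442
Stock lattice S(k, j) with j the centered position index:
  k=0: S(0,+0) = 44.0000
  k=1: S(1,-1) = 29.0940; S(1,+0) = 44.0000; S(1,+1) = 66.5429
  k=2: S(2,-2) = 19.2378; S(2,-1) = 29.0940; S(2,+0) = 44.0000; S(2,+1) = 66.5429; S(2,+2) = 100.6354
Terminal payoffs V(N, j) = max(K - S_T, 0):
  V(2,-2) = 26.902246; V(2,-1) = 17.045994; V(2,+0) = 2.140000; V(2,+1) = 0.000000; V(2,+2) = 0.000000
Backward induction: V(k, j) = exp(-r*dt) * [p_u * V(k+1, j+1) + p_m * V(k+1, j) + p_d * V(k+1, j-1)]
  V(1,-1) = exp(-r*dt) * [p_u*2.140000 + p_m*17.045994 + p_d*26.902246] = 16.516886
  V(1,+0) = exp(-r*dt) * [p_u*0.000000 + p_m*2.140000 + p_d*17.045994] = 4.562397
  V(1,+1) = exp(-r*dt) * [p_u*0.000000 + p_m*0.000000 + p_d*2.140000] = 0.395738
  V(0,+0) = exp(-r*dt) * [p_u*0.395738 + p_m*4.562397 + p_d*16.516886] = 6.118025

Answer: Price = V(0,0) = 6.1180


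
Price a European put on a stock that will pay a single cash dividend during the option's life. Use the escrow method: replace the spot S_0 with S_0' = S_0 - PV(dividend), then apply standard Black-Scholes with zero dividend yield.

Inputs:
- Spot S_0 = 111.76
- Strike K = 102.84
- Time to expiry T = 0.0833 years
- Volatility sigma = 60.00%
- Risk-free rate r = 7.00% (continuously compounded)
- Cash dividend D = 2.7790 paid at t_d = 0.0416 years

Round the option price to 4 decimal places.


PV(D) = D * exp(-r * t_d) = 2.7790 * 0.99709224 = 2.77091932
S_0' = S_0 - PV(D) = 111.7600 - 2.77091932 = 108.98908068
d1 = (ln(S_0'/K) + (r + sigma^2/2)*T) / (sigma*sqrt(T)) = 0.45561078
d2 = d1 - sigma*sqrt(T) = 0.28244034
exp(-rT) = 0.99418597
N(-d1) = 0.32433494; N(-d2) = 0.38880294
P = K * exp(-rT) * N(-d2) - S_0' * N(-d1) = 102.8400 * 0.99418597 * 0.38880294 - 108.98908068 * 0.32433494 = 4.4031

Answer: Price = 4.4031


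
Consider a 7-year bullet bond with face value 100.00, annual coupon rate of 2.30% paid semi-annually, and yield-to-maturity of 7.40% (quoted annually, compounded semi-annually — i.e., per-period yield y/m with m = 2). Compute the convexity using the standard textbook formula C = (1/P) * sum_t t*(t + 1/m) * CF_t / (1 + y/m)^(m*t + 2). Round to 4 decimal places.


Answer: Convexity = 43.2883

Derivation:
Coupon per period c = face * coupon_rate / m = 1.150000
Periods per year m = 2; per-period yield y/m = 0.037000
Number of cashflows N = 14
Cashflows (t years, CF_t, discount factor 1/(1+y/m)^(m*t), PV):
  t = 0.5000: CF_t = 1.150000, DF = 0.964320, PV = 1.108968
  t = 1.0000: CF_t = 1.150000, DF = 0.929913, PV = 1.069400
  t = 1.5000: CF_t = 1.150000, DF = 0.896734, PV = 1.031244
  t = 2.0000: CF_t = 1.150000, DF = 0.864739, PV = 0.994450
  t = 2.5000: CF_t = 1.150000, DF = 0.833885, PV = 0.958968
  t = 3.0000: CF_t = 1.150000, DF = 0.804132, PV = 0.924752
  t = 3.5000: CF_t = 1.150000, DF = 0.775441, PV = 0.891757
  t = 4.0000: CF_t = 1.150000, DF = 0.747773, PV = 0.859939
  t = 4.5000: CF_t = 1.150000, DF = 0.721093, PV = 0.829257
  t = 5.0000: CF_t = 1.150000, DF = 0.695364, PV = 0.799669
  t = 5.5000: CF_t = 1.150000, DF = 0.670554, PV = 0.771137
  t = 6.0000: CF_t = 1.150000, DF = 0.646629, PV = 0.743623
  t = 6.5000: CF_t = 1.150000, DF = 0.623557, PV = 0.717091
  t = 7.0000: CF_t = 101.150000, DF = 0.601309, PV = 60.822364
Price P = sum_t PV_t = 72.522619
Convexity numerator sum_t t*(t + 1/m) * CF_t / (1+y/m)^(m*t + 2):
  t = 0.5000: term = 0.515622
  t = 1.0000: term = 1.491675
  t = 1.5000: term = 2.876904
  t = 2.0000: term = 4.623760
  t = 2.5000: term = 6.688178
  t = 3.0000: term = 9.029362
  t = 3.5000: term = 11.609595
  t = 4.0000: term = 14.394043
  t = 4.5000: term = 17.350582
  t = 5.0000: term = 20.449630
  t = 5.5000: term = 23.663989
  t = 6.0000: term = 26.968690
  t = 6.5000: term = 30.340860
  t = 7.0000: term = 2969.375277
Convexity = (1/P) * sum = 3139.378167 / 72.522619 = 43.288262


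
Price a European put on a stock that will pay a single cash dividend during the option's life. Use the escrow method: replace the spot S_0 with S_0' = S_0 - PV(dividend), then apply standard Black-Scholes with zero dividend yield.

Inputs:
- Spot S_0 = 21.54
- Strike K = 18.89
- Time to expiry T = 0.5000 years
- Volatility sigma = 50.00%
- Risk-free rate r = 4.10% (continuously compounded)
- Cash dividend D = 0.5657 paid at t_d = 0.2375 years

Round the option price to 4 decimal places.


Answer: Price = 1.7042

Derivation:
PV(D) = D * exp(-r * t_d) = 0.5657 * 0.99030976 = 0.56021823
S_0' = S_0 - PV(D) = 21.5400 - 0.56021823 = 20.97978177
d1 = (ln(S_0'/K) + (r + sigma^2/2)*T) / (sigma*sqrt(T)) = 0.53153647
d2 = d1 - sigma*sqrt(T) = 0.17798308
exp(-rT) = 0.97970870
N(-d1) = 0.29752354; N(-d2) = 0.42936813
P = K * exp(-rT) * N(-d2) - S_0' * N(-d1) = 18.8900 * 0.97970870 * 0.42936813 - 20.97978177 * 0.29752354 = 1.7042


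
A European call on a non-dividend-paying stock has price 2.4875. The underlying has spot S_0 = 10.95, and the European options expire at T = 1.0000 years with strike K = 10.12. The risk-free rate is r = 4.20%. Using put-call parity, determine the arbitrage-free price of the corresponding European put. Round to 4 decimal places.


Put-call parity: C - P = S_0 * exp(-qT) - K * exp(-rT).
S_0 * exp(-qT) = 10.9500 * 1.00000000 = 10.95000000
K * exp(-rT) = 10.1200 * 0.95886978 = 9.70376218
P = C - S*exp(-qT) + K*exp(-rT)
P = 2.4875 - 10.95000000 + 9.70376218 = 1.2413

Answer: Put price = 1.2413


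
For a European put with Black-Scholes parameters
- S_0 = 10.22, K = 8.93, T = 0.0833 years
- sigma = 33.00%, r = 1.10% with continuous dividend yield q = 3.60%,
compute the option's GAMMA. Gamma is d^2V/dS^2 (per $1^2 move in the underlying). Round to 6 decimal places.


d1 = 1.4424399436; d2 = 1.3471962037
phi(d1) = 0.1409633955; exp(-qT) = 0.9970056919; exp(-rT) = 0.9990841197
Gamma = exp(-qT) * phi(d1) / (S * sigma * sqrt(T)) = 0.9970056919 * 0.1409633955 / (10.2200 * 0.3300 * 0.2886173938) = 0.144383

Answer: Gamma = 0.144383


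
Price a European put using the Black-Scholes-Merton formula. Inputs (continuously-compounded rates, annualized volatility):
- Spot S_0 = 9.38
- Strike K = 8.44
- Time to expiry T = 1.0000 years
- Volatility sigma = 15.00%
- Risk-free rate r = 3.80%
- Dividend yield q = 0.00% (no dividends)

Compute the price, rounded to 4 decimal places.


d1 = (ln(S/K) + (r - q + 0.5*sigma^2) * T) / (sigma * sqrt(T)) = 1.03231636
d2 = d1 - sigma * sqrt(T) = 0.88231636
exp(-rT) = 0.96271294; exp(-qT) = 1.00000000
P = K * exp(-rT) * N(-d2) - S_0 * exp(-qT) * N(-d1)
N(-d1) = 0.15096197; N(-d2) = 0.18880288
P = 8.4400 * 0.96271294 * 0.18880288 - 9.3800 * 1.00000000 * 0.15096197 = 0.1181

Answer: Price = 0.1181


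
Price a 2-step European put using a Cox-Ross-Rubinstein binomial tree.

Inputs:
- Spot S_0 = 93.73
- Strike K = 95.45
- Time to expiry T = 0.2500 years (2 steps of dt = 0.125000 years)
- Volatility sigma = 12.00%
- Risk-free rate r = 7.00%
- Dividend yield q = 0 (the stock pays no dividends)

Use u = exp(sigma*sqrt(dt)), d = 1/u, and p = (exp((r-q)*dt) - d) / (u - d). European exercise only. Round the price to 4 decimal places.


Answer: Price = V(0,0) = 2.3375

Derivation:
dt = T/N = 0.125000
u = exp(sigma*sqrt(dt)) = 1.043339; d = 1/u = 0.958461
p = (exp((r-q)*dt) - d) / (u - d) = 0.592936
Discount per step: exp(-r*dt) = 0.991288
Stock lattice S(k, i) with i counting down-moves:
  k=0: S(0,0) = 93.7300
  k=1: S(1,0) = 97.7922; S(1,1) = 89.8365
  k=2: S(2,0) = 102.0304; S(2,1) = 93.7300; S(2,2) = 86.1048
Terminal payoffs V(N, i) = max(K - S_T, 0):
  V(2,0) = 0.000000; V(2,1) = 1.720000; V(2,2) = 9.345171
Backward induction: V(k, i) = exp(-r*dt) * [p * V(k+1, i) + (1-p) * V(k+1, i+1)].
  V(1,0) = exp(-r*dt) * [p*0.000000 + (1-p)*1.720000] = 0.694050
  V(1,1) = exp(-r*dt) * [p*1.720000 + (1-p)*9.345171] = 4.781906
  V(0,0) = exp(-r*dt) * [p*0.694050 + (1-p)*4.781906] = 2.337526


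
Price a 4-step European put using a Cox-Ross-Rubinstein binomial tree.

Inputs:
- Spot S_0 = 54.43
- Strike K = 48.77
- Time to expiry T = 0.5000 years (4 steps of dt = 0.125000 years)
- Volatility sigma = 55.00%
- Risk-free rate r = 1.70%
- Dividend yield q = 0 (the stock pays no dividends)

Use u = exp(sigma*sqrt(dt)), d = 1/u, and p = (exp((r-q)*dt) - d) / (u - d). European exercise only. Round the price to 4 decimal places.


Answer: Price = V(0,0) = 5.4959

Derivation:
dt = T/N = 0.125000
u = exp(sigma*sqrt(dt)) = 1.214648; d = 1/u = 0.823284
p = (exp((r-q)*dt) - d) / (u - d) = 0.456975
Discount per step: exp(-r*dt) = 0.997877
Stock lattice S(k, i) with i counting down-moves:
  k=0: S(0,0) = 54.4300
  k=1: S(1,0) = 66.1133; S(1,1) = 44.8113
  k=2: S(2,0) = 80.3044; S(2,1) = 54.4300; S(2,2) = 36.8924
  k=3: S(3,0) = 97.5416; S(3,1) = 66.1133; S(3,2) = 44.8113; S(3,3) = 30.3729
  k=4: S(4,0) = 118.4787; S(4,1) = 80.3044; S(4,2) = 54.4300; S(4,3) = 36.8924; S(4,4) = 25.0056
Terminal payoffs V(N, i) = max(K - S_T, 0):
  V(4,0) = 0.000000; V(4,1) = 0.000000; V(4,2) = 0.000000; V(4,3) = 11.877557; V(4,4) = 23.764445
Backward induction: V(k, i) = exp(-r*dt) * [p * V(k+1, i) + (1-p) * V(k+1, i+1)].
  V(3,0) = exp(-r*dt) * [p*0.000000 + (1-p)*0.000000] = 0.000000
  V(3,1) = exp(-r*dt) * [p*0.000000 + (1-p)*0.000000] = 0.000000
  V(3,2) = exp(-r*dt) * [p*0.000000 + (1-p)*11.877557] = 6.436125
  V(3,3) = exp(-r*dt) * [p*11.877557 + (1-p)*23.764445] = 18.293525
  V(2,0) = exp(-r*dt) * [p*0.000000 + (1-p)*0.000000] = 0.000000
  V(2,1) = exp(-r*dt) * [p*0.000000 + (1-p)*6.436125] = 3.487561
  V(2,2) = exp(-r*dt) * [p*6.436125 + (1-p)*18.293525] = 12.847665
  V(1,0) = exp(-r*dt) * [p*0.000000 + (1-p)*3.487561] = 1.889814
  V(1,1) = exp(-r*dt) * [p*3.487561 + (1-p)*12.847665] = 8.552143
  V(0,0) = exp(-r*dt) * [p*1.889814 + (1-p)*8.552143] = 5.495937


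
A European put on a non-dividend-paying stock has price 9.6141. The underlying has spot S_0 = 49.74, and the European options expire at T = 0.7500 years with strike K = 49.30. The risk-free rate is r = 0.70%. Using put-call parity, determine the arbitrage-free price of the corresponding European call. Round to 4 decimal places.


Answer: Call price = 10.3122

Derivation:
Put-call parity: C - P = S_0 * exp(-qT) - K * exp(-rT).
S_0 * exp(-qT) = 49.7400 * 1.00000000 = 49.74000000
K * exp(-rT) = 49.3000 * 0.99476376 = 49.04185323
C = P + S*exp(-qT) - K*exp(-rT)
C = 9.6141 + 49.74000000 - 49.04185323 = 10.3122


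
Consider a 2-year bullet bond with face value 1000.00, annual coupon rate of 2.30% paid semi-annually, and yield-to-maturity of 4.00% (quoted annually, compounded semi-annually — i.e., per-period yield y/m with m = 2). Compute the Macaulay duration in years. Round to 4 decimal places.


Coupon per period c = face * coupon_rate / m = 11.500000
Periods per year m = 2; per-period yield y/m = 0.020000
Number of cashflows N = 4
Cashflows (t years, CF_t, discount factor 1/(1+y/m)^(m*t), PV):
  t = 0.5000: CF_t = 11.500000, DF = 0.980392, PV = 11.274510
  t = 1.0000: CF_t = 11.500000, DF = 0.961169, PV = 11.053441
  t = 1.5000: CF_t = 11.500000, DF = 0.942322, PV = 10.836707
  t = 2.0000: CF_t = 1011.500000, DF = 0.923845, PV = 934.469648
Price P = sum_t PV_t = 967.634306
Macaulay numerator sum_t t * PV_t:
  t * PV_t at t = 0.5000: 5.637255
  t * PV_t at t = 1.0000: 11.053441
  t * PV_t at t = 1.5000: 16.255060
  t * PV_t at t = 2.0000: 1868.939297
Macaulay duration D = (sum_t t * PV_t) / P = 1901.885053 / 967.634306 = 1.965500

Answer: Macaulay duration = 1.9655 years


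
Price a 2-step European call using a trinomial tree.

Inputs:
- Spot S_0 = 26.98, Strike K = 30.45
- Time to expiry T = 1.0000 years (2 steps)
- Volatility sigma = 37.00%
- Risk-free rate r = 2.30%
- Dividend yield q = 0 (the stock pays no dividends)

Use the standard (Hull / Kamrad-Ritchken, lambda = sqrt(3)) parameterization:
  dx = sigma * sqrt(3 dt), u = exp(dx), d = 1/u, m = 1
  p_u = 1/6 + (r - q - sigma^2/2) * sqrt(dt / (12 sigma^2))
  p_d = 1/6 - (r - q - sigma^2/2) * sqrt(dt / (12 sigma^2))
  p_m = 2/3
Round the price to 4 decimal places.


Answer: Price = V(0,0) = 2.9252

Derivation:
dt = T/N = 0.500000; dx = sigma*sqrt(3*dt) = 0.453156
u = exp(dx) = 1.573269; d = 1/u = 0.635619
p_u = 0.141592, p_m = 0.666667, p_d = 0.191741
Discount per step: exp(-r*dt) = 0.988566
Stock lattice S(k, j) with j the centered position index:
  k=0: S(0,+0) = 26.9800
  k=1: S(1,-1) = 17.1490; S(1,+0) = 26.9800; S(1,+1) = 42.4468
  k=2: S(2,-2) = 10.9002; S(2,-1) = 17.1490; S(2,+0) = 26.9800; S(2,+1) = 42.4468; S(2,+2) = 66.7802
Terminal payoffs V(N, j) = max(S_T - K, 0):
  V(2,-2) = 0.000000; V(2,-1) = 0.000000; V(2,+0) = 0.000000; V(2,+1) = 11.996797; V(2,+2) = 36.330228
Backward induction: V(k, j) = exp(-r*dt) * [p_u * V(k+1, j+1) + p_m * V(k+1, j) + p_d * V(k+1, j-1)]
  V(1,-1) = exp(-r*dt) * [p_u*0.000000 + p_m*0.000000 + p_d*0.000000] = 0.000000
  V(1,+0) = exp(-r*dt) * [p_u*11.996797 + p_m*0.000000 + p_d*0.000000] = 1.679234
  V(1,+1) = exp(-r*dt) * [p_u*36.330228 + p_m*11.996797 + p_d*0.000000] = 12.991686
  V(0,+0) = exp(-r*dt) * [p_u*12.991686 + p_m*1.679234 + p_d*0.000000] = 2.925181


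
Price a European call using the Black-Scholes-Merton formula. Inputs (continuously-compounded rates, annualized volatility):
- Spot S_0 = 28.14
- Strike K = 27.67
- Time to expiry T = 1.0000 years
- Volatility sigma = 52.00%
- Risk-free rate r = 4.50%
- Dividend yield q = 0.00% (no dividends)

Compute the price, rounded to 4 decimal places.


Answer: Price = 6.4819

Derivation:
d1 = (ln(S/K) + (r - q + 0.5*sigma^2) * T) / (sigma * sqrt(T)) = 0.37892934
d2 = d1 - sigma * sqrt(T) = -0.14107066
exp(-rT) = 0.95599748; exp(-qT) = 1.00000000
C = S_0 * exp(-qT) * N(d1) - K * exp(-rT) * N(d2)
N(d1) = 0.64762983; N(d2) = 0.44390706
C = 28.1400 * 1.00000000 * 0.64762983 - 27.6700 * 0.95599748 * 0.44390706 = 6.4819


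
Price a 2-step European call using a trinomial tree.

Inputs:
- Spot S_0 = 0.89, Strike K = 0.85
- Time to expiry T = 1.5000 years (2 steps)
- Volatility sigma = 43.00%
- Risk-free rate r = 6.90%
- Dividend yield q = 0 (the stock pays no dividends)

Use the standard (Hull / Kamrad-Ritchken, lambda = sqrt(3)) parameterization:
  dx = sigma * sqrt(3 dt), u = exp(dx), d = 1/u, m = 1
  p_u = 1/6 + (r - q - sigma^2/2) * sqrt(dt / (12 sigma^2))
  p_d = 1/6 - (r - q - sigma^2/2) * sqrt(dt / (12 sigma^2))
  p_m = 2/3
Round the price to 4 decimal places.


dt = T/N = 0.750000; dx = sigma*sqrt(3*dt) = 0.645000
u = exp(dx) = 1.905987; d = 1/u = 0.524663
p_u = 0.153033, p_m = 0.666667, p_d = 0.180300
Discount per step: exp(-r*dt) = 0.949566
Stock lattice S(k, j) with j the centered position index:
  k=0: S(0,+0) = 0.8900
  k=1: S(1,-1) = 0.4669; S(1,+0) = 0.8900; S(1,+1) = 1.6963
  k=2: S(2,-2) = 0.2450; S(2,-1) = 0.4669; S(2,+0) = 0.8900; S(2,+1) = 1.6963; S(2,+2) = 3.2332
Terminal payoffs V(N, j) = max(S_T - K, 0):
  V(2,-2) = 0.000000; V(2,-1) = 0.000000; V(2,+0) = 0.040000; V(2,+1) = 0.846328; V(2,+2) = 2.383180
Backward induction: V(k, j) = exp(-r*dt) * [p_u * V(k+1, j+1) + p_m * V(k+1, j) + p_d * V(k+1, j-1)]
  V(1,-1) = exp(-r*dt) * [p_u*0.040000 + p_m*0.000000 + p_d*0.000000] = 0.005813
  V(1,+0) = exp(-r*dt) * [p_u*0.846328 + p_m*0.040000 + p_d*0.000000] = 0.148306
  V(1,+1) = exp(-r*dt) * [p_u*2.383180 + p_m*0.846328 + p_d*0.040000] = 0.888923
  V(0,+0) = exp(-r*dt) * [p_u*0.888923 + p_m*0.148306 + p_d*0.005813] = 0.224053

Answer: Price = V(0,0) = 0.2241


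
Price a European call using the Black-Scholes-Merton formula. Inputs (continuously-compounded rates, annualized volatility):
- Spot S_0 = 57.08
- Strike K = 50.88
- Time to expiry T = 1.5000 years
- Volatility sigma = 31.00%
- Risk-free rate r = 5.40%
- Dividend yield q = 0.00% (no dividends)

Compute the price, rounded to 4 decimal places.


Answer: Price = 13.9130

Derivation:
d1 = (ln(S/K) + (r - q + 0.5*sigma^2) * T) / (sigma * sqrt(T)) = 0.70602953
d2 = d1 - sigma * sqrt(T) = 0.32635862
exp(-rT) = 0.92219369; exp(-qT) = 1.00000000
C = S_0 * exp(-qT) * N(d1) - K * exp(-rT) * N(d2)
N(d1) = 0.75991511; N(d2) = 0.62792348
C = 57.0800 * 1.00000000 * 0.75991511 - 50.8800 * 0.92219369 * 0.62792348 = 13.9130


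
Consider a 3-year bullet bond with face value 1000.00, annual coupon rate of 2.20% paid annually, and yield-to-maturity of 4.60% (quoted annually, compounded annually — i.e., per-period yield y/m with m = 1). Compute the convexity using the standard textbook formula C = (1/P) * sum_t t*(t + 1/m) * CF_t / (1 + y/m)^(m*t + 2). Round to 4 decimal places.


Coupon per period c = face * coupon_rate / m = 22.000000
Periods per year m = 1; per-period yield y/m = 0.046000
Number of cashflows N = 3
Cashflows (t years, CF_t, discount factor 1/(1+y/m)^(m*t), PV):
  t = 1.0000: CF_t = 22.000000, DF = 0.956023, PV = 21.032505
  t = 2.0000: CF_t = 22.000000, DF = 0.913980, PV = 20.107557
  t = 3.0000: CF_t = 1022.000000, DF = 0.873786, PV = 893.009013
Price P = sum_t PV_t = 934.149075
Convexity numerator sum_t t*(t + 1/m) * CF_t / (1+y/m)^(m*t + 2):
  t = 1.0000: term = 38.446572
  t = 2.0000: term = 110.267415
  t = 3.0000: term = 9794.307145
Convexity = (1/P) * sum = 9943.021132 / 934.149075 = 10.643934

Answer: Convexity = 10.6439


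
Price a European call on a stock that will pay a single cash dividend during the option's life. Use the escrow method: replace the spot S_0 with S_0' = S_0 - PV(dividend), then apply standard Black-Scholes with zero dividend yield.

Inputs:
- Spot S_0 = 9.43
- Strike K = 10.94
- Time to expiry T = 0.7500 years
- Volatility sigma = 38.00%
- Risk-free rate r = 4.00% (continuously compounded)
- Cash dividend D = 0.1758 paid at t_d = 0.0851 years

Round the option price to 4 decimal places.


PV(D) = D * exp(-r * t_d) = 0.1758 * 0.99660179 = 0.17520259
S_0' = S_0 - PV(D) = 9.4300 - 0.17520259 = 9.25479741
d1 = (ln(S_0'/K) + (r + sigma^2/2)*T) / (sigma*sqrt(T)) = -0.25261731
d2 = d1 - sigma*sqrt(T) = -0.58170696
exp(-rT) = 0.97044553
N(d1) = 0.40028198; N(d2) = 0.28038204
C = S_0' * N(d1) - K * exp(-rT) * N(d2) = 9.25479741 * 0.40028198 - 10.9400 * 0.97044553 * 0.28038204 = 0.7278

Answer: Price = 0.7278


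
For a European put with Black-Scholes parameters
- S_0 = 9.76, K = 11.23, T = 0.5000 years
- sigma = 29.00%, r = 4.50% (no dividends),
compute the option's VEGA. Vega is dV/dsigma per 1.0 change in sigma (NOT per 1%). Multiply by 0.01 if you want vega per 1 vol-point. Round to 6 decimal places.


d1 = -0.4719151087; d2 = -0.6769760753
phi(d1) = 0.3569032765; exp(-qT) = 1.0000000000; exp(-rT) = 0.9777512372
Vega = S * exp(-qT) * phi(d1) * sqrt(T) = 9.7600 * 1.0000000000 * 0.3569032765 * 0.7071067812 = 2.463119

Answer: Vega = 2.463119


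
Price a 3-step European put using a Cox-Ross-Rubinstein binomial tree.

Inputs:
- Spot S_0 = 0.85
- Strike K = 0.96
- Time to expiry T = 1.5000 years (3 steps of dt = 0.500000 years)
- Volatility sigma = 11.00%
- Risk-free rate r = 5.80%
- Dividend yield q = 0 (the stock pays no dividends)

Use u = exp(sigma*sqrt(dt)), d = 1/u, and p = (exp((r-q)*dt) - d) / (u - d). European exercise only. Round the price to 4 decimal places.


Answer: Price = V(0,0) = 0.0612

Derivation:
dt = T/N = 0.500000
u = exp(sigma*sqrt(dt)) = 1.080887; d = 1/u = 0.925166
p = (exp((r-q)*dt) - d) / (u - d) = 0.669522
Discount per step: exp(-r*dt) = 0.971416
Stock lattice S(k, i) with i counting down-moves:
  k=0: S(0,0) = 0.8500
  k=1: S(1,0) = 0.9188; S(1,1) = 0.7864
  k=2: S(2,0) = 0.9931; S(2,1) = 0.8500; S(2,2) = 0.7275
  k=3: S(3,0) = 1.0734; S(3,1) = 0.9188; S(3,2) = 0.7864; S(3,3) = 0.6731
Terminal payoffs V(N, i) = max(K - S_T, 0):
  V(3,0) = 0.000000; V(3,1) = 0.041246; V(3,2) = 0.173609; V(3,3) = 0.286902
Backward induction: V(k, i) = exp(-r*dt) * [p * V(k+1, i) + (1-p) * V(k+1, i+1)].
  V(2,0) = exp(-r*dt) * [p*0.000000 + (1-p)*0.041246] = 0.013241
  V(2,1) = exp(-r*dt) * [p*0.041246 + (1-p)*0.173609] = 0.082560
  V(2,2) = exp(-r*dt) * [p*0.173609 + (1-p)*0.286902] = 0.205017
  V(1,0) = exp(-r*dt) * [p*0.013241 + (1-p)*0.082560] = 0.035116
  V(1,1) = exp(-r*dt) * [p*0.082560 + (1-p)*0.205017] = 0.119513
  V(0,0) = exp(-r*dt) * [p*0.035116 + (1-p)*0.119513] = 0.061206


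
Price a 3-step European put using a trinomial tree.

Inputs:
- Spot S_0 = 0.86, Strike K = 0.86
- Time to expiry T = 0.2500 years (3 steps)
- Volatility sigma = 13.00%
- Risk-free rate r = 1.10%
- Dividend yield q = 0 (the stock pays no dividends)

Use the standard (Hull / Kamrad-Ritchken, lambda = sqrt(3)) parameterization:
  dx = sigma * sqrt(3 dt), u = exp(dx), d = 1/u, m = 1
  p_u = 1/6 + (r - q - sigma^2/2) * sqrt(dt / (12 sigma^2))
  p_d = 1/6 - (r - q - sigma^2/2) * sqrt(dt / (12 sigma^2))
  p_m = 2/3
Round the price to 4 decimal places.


dt = T/N = 0.083333; dx = sigma*sqrt(3*dt) = 0.065000
u = exp(dx) = 1.067159; d = 1/u = 0.937067
p_u = 0.168301, p_m = 0.666667, p_d = 0.165032
Discount per step: exp(-r*dt) = 0.999084
Stock lattice S(k, j) with j the centered position index:
  k=0: S(0,+0) = 0.8600
  k=1: S(1,-1) = 0.8059; S(1,+0) = 0.8600; S(1,+1) = 0.9178
  k=2: S(2,-2) = 0.7552; S(2,-1) = 0.8059; S(2,+0) = 0.8600; S(2,+1) = 0.9178; S(2,+2) = 0.9794
  k=3: S(3,-3) = 0.7076; S(3,-2) = 0.7552; S(3,-1) = 0.8059; S(3,+0) = 0.8600; S(3,+1) = 0.9178; S(3,+2) = 0.9794; S(3,+3) = 1.0452
Terminal payoffs V(N, j) = max(K - S_T, 0):
  V(3,-3) = 0.152362; V(3,-2) = 0.104838; V(3,-1) = 0.054122; V(3,+0) = 0.000000; V(3,+1) = 0.000000; V(3,+2) = 0.000000; V(3,+3) = 0.000000
Backward induction: V(k, j) = exp(-r*dt) * [p_u * V(k+1, j+1) + p_m * V(k+1, j) + p_d * V(k+1, j-1)]
  V(2,-2) = exp(-r*dt) * [p_u*0.054122 + p_m*0.104838 + p_d*0.152362] = 0.104050
  V(2,-1) = exp(-r*dt) * [p_u*0.000000 + p_m*0.054122 + p_d*0.104838] = 0.053334
  V(2,+0) = exp(-r*dt) * [p_u*0.000000 + p_m*0.000000 + p_d*0.054122] = 0.008924
  V(2,+1) = exp(-r*dt) * [p_u*0.000000 + p_m*0.000000 + p_d*0.000000] = 0.000000
  V(2,+2) = exp(-r*dt) * [p_u*0.000000 + p_m*0.000000 + p_d*0.000000] = 0.000000
  V(1,-1) = exp(-r*dt) * [p_u*0.008924 + p_m*0.053334 + p_d*0.104050] = 0.054180
  V(1,+0) = exp(-r*dt) * [p_u*0.000000 + p_m*0.008924 + p_d*0.053334] = 0.014737
  V(1,+1) = exp(-r*dt) * [p_u*0.000000 + p_m*0.000000 + p_d*0.008924] = 0.001471
  V(0,+0) = exp(-r*dt) * [p_u*0.001471 + p_m*0.014737 + p_d*0.054180] = 0.018997

Answer: Price = V(0,0) = 0.0190
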